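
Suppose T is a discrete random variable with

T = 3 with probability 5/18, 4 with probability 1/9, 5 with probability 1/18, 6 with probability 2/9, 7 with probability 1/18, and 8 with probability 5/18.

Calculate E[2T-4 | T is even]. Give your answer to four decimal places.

9.0909

P(T is even) = 1/9 + 2/9 + 5/18 = 11/18.
E[2T-4 | T is even] = [4·1/9 + 8·2/9 + 12·5/18] / (11/18)
 = 50/9 / (11/18)
 = 100/11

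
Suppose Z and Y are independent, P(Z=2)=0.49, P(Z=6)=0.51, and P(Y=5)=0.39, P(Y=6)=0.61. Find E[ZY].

E[ZY] = Σ_z Σ_y zy · P(Z=z)P(Y=y)
 = 10·0.1911 + 12·0.2989 + 30·0.1989 + 36·0.3111
 = 1.911 + 3.5868 + 5.967 + 11.1996
 = 22.6644

22.6644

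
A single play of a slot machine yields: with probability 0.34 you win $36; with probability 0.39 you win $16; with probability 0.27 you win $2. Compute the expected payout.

E[payout] = 36·0.34 + 16·0.39 + 2·0.27
 = 12.24 + 6.24 + 0.54
 = 19.02

19.02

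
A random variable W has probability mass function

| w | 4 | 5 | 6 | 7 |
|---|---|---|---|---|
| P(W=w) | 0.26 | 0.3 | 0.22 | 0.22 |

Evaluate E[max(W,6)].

E[max(W,6)] = Σ max(w,6)·P(W=w)
 = 6·0.26 + 6·0.3 + 6·0.22 + 7·0.22
 = 1.56 + 1.8 + 1.32 + 1.54
 = 6.22

6.22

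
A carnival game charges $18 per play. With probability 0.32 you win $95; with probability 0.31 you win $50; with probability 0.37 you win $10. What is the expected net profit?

E[payout] = 95·0.32 + 50·0.31 + 10·0.37
 = 30.4 + 15.5 + 3.7
 = 49.6
Net = 49.6 - 18 = 31.6

31.6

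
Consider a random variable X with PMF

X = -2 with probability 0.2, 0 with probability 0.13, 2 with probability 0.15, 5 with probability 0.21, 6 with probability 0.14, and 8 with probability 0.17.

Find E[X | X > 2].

P(X > 2) = 0.21 + 0.14 + 0.17 = 0.52.
E[X | X > 2] = [5·0.21 + 6·0.14 + 8·0.17] / 0.52
 = 3.25 / 0.52
 = 25/4

6.25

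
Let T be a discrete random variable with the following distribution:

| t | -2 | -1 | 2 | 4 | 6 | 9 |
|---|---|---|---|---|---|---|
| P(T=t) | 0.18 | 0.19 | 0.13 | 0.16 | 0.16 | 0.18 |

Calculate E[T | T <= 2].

P(T <= 2) = 0.18 + 0.19 + 0.13 = 0.5.
E[T | T <= 2] = [(-2)·0.18 + (-1)·0.19 + 2·0.13] / 0.5
 = -0.29 / 0.5
 = -29/50

-0.58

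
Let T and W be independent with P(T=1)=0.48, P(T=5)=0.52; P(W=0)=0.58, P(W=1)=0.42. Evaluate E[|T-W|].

E[|T-W|] = Σ_t Σ_w |t-w| · P(T=t)P(W=w)
 = 1·0.2784 + 0·0.2016 + 5·0.3016 + 4·0.2184
 = 0.2784 + 0 + 1.508 + 0.8736
 = 2.66

2.66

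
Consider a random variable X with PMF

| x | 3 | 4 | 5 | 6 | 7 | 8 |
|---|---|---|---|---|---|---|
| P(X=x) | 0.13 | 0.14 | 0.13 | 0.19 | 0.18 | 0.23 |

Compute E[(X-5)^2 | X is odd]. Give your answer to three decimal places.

2.818

P(X is odd) = 0.13 + 0.13 + 0.18 = 0.44.
E[(X-5)^2 | X is odd] = [4·0.13 + 0·0.13 + 4·0.18] / 0.44
 = 1.24 / 0.44
 = 31/11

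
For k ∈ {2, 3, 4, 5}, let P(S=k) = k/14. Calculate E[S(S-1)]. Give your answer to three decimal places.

E[S(S-1)] = Σ s(s-1)·P(S=s)
 = 2·1/7 + 6·3/14 + 12·2/7 + 20·5/14
 = 2/7 + 9/7 + 24/7 + 50/7
 = 85/7

12.143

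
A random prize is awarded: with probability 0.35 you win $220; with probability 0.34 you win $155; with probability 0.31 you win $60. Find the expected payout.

E[payout] = 220·0.35 + 155·0.34 + 60·0.31
 = 77 + 52.7 + 18.6
 = 148.3

148.3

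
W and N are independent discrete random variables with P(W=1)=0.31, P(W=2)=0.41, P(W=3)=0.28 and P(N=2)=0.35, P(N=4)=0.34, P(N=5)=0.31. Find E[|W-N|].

1.836

E[|W-N|] = Σ_w Σ_n |w-n| · P(W=w)P(N=n)
 = 1·0.1085 + 3·0.1054 + 4·0.0961 + 0·0.1435 + 2·0.1394 + 3·0.1271 + 1·0.098 + 1·0.0952 + 2·0.0868
 = 0.1085 + 0.3162 + 0.3844 + 0 + 0.2788 + 0.3813 + 0.098 + 0.0952 + 0.1736
 = 1.836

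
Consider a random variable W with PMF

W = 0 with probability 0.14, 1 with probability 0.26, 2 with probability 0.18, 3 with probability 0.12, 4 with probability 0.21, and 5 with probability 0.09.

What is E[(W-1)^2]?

4.13

E[(W-1)^2] = Σ (w-1)^2·P(W=w)
 = 1·0.14 + 0·0.26 + 1·0.18 + 4·0.12 + 9·0.21 + 16·0.09
 = 0.14 + 0 + 0.18 + 0.48 + 1.89 + 1.44
 = 4.13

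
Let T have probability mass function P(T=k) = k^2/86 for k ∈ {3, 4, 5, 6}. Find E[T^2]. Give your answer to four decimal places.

E[T^2] = Σ t^2·P(T=t)
 = 9·9/86 + 16·8/43 + 25·25/86 + 36·18/43
 = 81/86 + 128/43 + 625/86 + 648/43
 = 1129/43

26.2558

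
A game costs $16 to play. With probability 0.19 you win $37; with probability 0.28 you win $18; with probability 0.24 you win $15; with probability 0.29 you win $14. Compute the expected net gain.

E[payout] = 37·0.19 + 18·0.28 + 15·0.24 + 14·0.29
 = 7.03 + 5.04 + 3.6 + 4.06
 = 19.73
Net = 19.73 - 16 = 3.73

3.73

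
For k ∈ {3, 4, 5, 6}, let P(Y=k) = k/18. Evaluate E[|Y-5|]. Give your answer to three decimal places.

E[|Y-5|] = Σ |y-5|·P(Y=y)
 = 2·1/6 + 1·2/9 + 0·5/18 + 1·1/3
 = 1/3 + 2/9 + 0 + 1/3
 = 8/9

0.889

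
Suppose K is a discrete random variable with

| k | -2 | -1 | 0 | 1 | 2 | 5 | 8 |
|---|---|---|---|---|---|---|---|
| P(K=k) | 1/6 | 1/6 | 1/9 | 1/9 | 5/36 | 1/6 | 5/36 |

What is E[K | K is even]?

1.9

P(K is even) = 1/6 + 1/9 + 5/36 + 5/36 = 5/9.
E[K | K is even] = [(-2)·1/6 + 0·1/9 + 2·5/36 + 8·5/36] / (5/9)
 = 19/18 / (5/9)
 = 19/10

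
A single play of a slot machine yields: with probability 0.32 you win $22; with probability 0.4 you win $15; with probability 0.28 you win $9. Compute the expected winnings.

E[payout] = 22·0.32 + 15·0.4 + 9·0.28
 = 7.04 + 6 + 2.52
 = 15.56

15.56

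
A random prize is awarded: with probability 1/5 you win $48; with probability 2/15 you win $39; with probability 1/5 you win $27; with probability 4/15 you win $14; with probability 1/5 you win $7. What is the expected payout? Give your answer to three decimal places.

25.333

E[payout] = 48·1/5 + 39·2/15 + 27·1/5 + 14·4/15 + 7·1/5
 = 48/5 + 26/5 + 27/5 + 56/15 + 7/5
 = 76/3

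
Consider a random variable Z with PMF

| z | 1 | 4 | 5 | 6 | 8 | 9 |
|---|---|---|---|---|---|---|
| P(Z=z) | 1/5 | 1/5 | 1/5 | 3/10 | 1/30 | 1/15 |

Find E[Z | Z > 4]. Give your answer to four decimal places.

6.1111

P(Z > 4) = 1/5 + 3/10 + 1/30 + 1/15 = 3/5.
E[Z | Z > 4] = [5·1/5 + 6·3/10 + 8·1/30 + 9·1/15] / (3/5)
 = 11/3 / (3/5)
 = 55/9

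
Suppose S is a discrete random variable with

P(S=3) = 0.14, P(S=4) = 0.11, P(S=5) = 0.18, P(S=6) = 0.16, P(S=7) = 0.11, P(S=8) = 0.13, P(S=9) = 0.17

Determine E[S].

E[S] = Σ s·P(S=s)
 = 3·0.14 + 4·0.11 + 5·0.18 + 6·0.16 + 7·0.11 + 8·0.13 + 9·0.17
 = 0.42 + 0.44 + 0.9 + 0.96 + 0.77 + 1.04 + 1.53
 = 6.06

6.06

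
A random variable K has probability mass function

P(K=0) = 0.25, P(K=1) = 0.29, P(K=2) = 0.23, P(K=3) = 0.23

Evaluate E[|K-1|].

0.94

E[|K-1|] = Σ |k-1|·P(K=k)
 = 1·0.25 + 0·0.29 + 1·0.23 + 2·0.23
 = 0.25 + 0 + 0.23 + 0.46
 = 0.94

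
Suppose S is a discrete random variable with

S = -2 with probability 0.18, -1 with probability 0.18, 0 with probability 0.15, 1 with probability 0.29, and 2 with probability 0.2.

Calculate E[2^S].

1.665

E[2^S] = Σ 2^s·P(S=s)
 = 0.25·0.18 + 0.5·0.18 + 1·0.15 + 2·0.29 + 4·0.2
 = 0.045 + 0.09 + 0.15 + 0.58 + 0.8
 = 1.665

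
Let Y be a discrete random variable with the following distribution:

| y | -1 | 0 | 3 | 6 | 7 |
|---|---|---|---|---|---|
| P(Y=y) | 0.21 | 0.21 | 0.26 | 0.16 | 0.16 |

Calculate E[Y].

2.65

E[Y] = Σ y·P(Y=y)
 = (-1)·0.21 + 0·0.21 + 3·0.26 + 6·0.16 + 7·0.16
 = (-0.21) + 0 + 0.78 + 0.96 + 1.12
 = 2.65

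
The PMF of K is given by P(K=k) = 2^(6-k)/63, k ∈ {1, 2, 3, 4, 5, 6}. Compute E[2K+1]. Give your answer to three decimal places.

E[2K+1] = Σ (2k+1)·P(K=k)
 = 3·32/63 + 5·16/63 + 7·8/63 + 9·4/63 + 11·2/63 + 13·1/63
 = 32/21 + 80/63 + 8/9 + 4/7 + 22/63 + 13/63
 = 101/21

4.810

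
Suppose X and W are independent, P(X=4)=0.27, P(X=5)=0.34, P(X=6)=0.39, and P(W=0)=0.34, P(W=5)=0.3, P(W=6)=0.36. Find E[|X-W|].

2.2556

E[|X-W|] = Σ_x Σ_w |x-w| · P(X=x)P(W=w)
 = 4·0.0918 + 1·0.081 + 2·0.0972 + 5·0.1156 + 0·0.102 + 1·0.1224 + 6·0.1326 + 1·0.117 + 0·0.1404
 = 0.3672 + 0.081 + 0.1944 + 0.578 + 0 + 0.1224 + 0.7956 + 0.117 + 0
 = 2.2556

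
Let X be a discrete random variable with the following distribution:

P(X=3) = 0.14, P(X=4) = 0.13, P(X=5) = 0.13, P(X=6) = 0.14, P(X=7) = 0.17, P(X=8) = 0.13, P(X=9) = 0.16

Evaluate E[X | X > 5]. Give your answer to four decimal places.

7.5167

P(X > 5) = 0.14 + 0.17 + 0.13 + 0.16 = 0.6.
E[X | X > 5] = [6·0.14 + 7·0.17 + 8·0.13 + 9·0.16] / 0.6
 = 4.51 / 0.6
 = 451/60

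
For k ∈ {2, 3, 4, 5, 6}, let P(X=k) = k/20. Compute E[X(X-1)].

E[X(X-1)] = Σ x(x-1)·P(X=x)
 = 2·1/10 + 6·3/20 + 12·1/5 + 20·1/4 + 30·3/10
 = 1/5 + 9/10 + 12/5 + 5 + 9
 = 35/2

17.5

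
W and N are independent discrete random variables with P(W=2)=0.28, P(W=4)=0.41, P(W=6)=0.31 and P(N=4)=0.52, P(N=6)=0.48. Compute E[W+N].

E[W+N] = Σ_w Σ_n (w+n) · P(W=w)P(N=n)
 = 6·0.1456 + 8·0.1344 + 8·0.2132 + 10·0.1968 + 10·0.1612 + 12·0.1488
 = 0.8736 + 1.0752 + 1.7056 + 1.968 + 1.612 + 1.7856
 = 9.02

9.02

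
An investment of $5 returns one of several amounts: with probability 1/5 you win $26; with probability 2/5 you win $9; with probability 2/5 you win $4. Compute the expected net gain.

E[payout] = 26·1/5 + 9·2/5 + 4·2/5
 = 26/5 + 18/5 + 8/5
 = 52/5
Net = 52/5 - 5 = 27/5

5.4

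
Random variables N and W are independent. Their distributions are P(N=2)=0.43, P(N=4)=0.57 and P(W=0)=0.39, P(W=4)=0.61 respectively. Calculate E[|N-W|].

E[|N-W|] = Σ_n Σ_w |n-w| · P(N=n)P(W=w)
 = 2·0.1677 + 2·0.2623 + 4·0.2223 + 0·0.3477
 = 0.3354 + 0.5246 + 0.8892 + 0
 = 1.7492

1.7492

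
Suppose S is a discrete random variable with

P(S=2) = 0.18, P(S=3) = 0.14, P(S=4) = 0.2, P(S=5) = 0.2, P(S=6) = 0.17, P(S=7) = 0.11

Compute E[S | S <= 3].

2.4375

P(S <= 3) = 0.18 + 0.14 = 0.32.
E[S | S <= 3] = [2·0.18 + 3·0.14] / 0.32
 = 0.78 / 0.32
 = 39/16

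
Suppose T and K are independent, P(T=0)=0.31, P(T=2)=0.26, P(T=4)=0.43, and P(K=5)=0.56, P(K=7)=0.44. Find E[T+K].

8.12

E[T+K] = Σ_t Σ_k (t+k) · P(T=t)P(K=k)
 = 5·0.1736 + 7·0.1364 + 7·0.1456 + 9·0.1144 + 9·0.2408 + 11·0.1892
 = 0.868 + 0.9548 + 1.0192 + 1.0296 + 2.1672 + 2.0812
 = 8.12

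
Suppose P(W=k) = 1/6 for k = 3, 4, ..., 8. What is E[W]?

5.5

E[W] = Σ w·P(W=w)
 = 3·1/6 + 4·1/6 + 5·1/6 + 6·1/6 + 7·1/6 + 8·1/6
 = 1/2 + 2/3 + 5/6 + 1 + 7/6 + 4/3
 = 11/2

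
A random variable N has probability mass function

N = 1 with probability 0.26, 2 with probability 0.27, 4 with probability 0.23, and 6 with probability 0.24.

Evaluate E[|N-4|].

E[|N-4|] = Σ |n-4|·P(N=n)
 = 3·0.26 + 2·0.27 + 0·0.23 + 2·0.24
 = 0.78 + 0.54 + 0 + 0.48
 = 1.8

1.8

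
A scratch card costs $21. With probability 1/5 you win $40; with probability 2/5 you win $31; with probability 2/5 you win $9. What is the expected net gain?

3

E[payout] = 40·1/5 + 31·2/5 + 9·2/5
 = 8 + 62/5 + 18/5
 = 24
Net = 24 - 21 = 3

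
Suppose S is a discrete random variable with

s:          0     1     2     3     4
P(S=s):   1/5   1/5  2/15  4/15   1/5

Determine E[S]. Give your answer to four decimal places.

2.0667

E[S] = Σ s·P(S=s)
 = 0·1/5 + 1·1/5 + 2·2/15 + 3·4/15 + 4·1/5
 = 0 + 1/5 + 4/15 + 4/5 + 4/5
 = 31/15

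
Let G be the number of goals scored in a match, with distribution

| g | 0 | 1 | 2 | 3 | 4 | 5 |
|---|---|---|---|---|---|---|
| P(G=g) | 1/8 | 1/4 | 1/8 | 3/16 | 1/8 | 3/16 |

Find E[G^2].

E[G^2] = Σ g^2·P(G=g)
 = 0·1/8 + 1·1/4 + 4·1/8 + 9·3/16 + 16·1/8 + 25·3/16
 = 0 + 1/4 + 1/2 + 27/16 + 2 + 75/16
 = 73/8

9.125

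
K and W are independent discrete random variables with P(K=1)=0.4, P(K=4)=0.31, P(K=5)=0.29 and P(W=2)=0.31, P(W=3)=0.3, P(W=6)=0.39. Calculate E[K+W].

E[K+W] = Σ_k Σ_w (k+w) · P(K=k)P(W=w)
 = 3·0.124 + 4·0.12 + 7·0.156 + 6·0.0961 + 7·0.093 + 10·0.1209 + 7·0.0899 + 8·0.087 + 11·0.1131
 = 0.372 + 0.48 + 1.092 + 0.5766 + 0.651 + 1.209 + 0.6293 + 0.696 + 1.2441
 = 6.95

6.95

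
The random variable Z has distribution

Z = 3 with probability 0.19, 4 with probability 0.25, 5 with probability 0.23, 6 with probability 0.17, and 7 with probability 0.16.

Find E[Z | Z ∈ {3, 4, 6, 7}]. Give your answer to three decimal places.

4.818

P(Z ∈ {3, 4, 6, 7}) = 0.19 + 0.25 + 0.17 + 0.16 = 0.77.
E[Z | Z ∈ {3, 4, 6, 7}] = [3·0.19 + 4·0.25 + 6·0.17 + 7·0.16] / 0.77
 = 3.71 / 0.77
 = 53/11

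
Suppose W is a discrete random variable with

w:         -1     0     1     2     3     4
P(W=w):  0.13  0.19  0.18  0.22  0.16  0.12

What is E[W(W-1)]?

E[W(W-1)] = Σ w(w-1)·P(W=w)
 = 2·0.13 + 0·0.19 + 0·0.18 + 2·0.22 + 6·0.16 + 12·0.12
 = 0.26 + 0 + 0 + 0.44 + 0.96 + 1.44
 = 3.1

3.1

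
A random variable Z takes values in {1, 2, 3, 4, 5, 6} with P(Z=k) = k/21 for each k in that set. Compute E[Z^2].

E[Z^2] = Σ z^2·P(Z=z)
 = 1·1/21 + 4·2/21 + 9·1/7 + 16·4/21 + 25·5/21 + 36·2/7
 = 1/21 + 8/21 + 9/7 + 64/21 + 125/21 + 72/7
 = 21

21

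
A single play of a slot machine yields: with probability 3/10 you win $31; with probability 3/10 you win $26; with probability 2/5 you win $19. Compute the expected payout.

E[payout] = 31·3/10 + 26·3/10 + 19·2/5
 = 93/10 + 39/5 + 38/5
 = 247/10

24.7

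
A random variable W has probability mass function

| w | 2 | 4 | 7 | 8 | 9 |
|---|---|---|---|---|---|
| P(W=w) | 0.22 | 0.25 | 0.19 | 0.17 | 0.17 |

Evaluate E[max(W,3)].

5.88

E[max(W,3)] = Σ max(w,3)·P(W=w)
 = 3·0.22 + 4·0.25 + 7·0.19 + 8·0.17 + 9·0.17
 = 0.66 + 1 + 1.33 + 1.36 + 1.53
 = 5.88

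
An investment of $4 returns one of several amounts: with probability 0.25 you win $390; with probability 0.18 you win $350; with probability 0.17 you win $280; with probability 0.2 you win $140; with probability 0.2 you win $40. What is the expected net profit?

240.1

E[payout] = 390·0.25 + 350·0.18 + 280·0.17 + 140·0.2 + 40·0.2
 = 97.5 + 63 + 47.6 + 28 + 8
 = 244.1
Net = 244.1 - 4 = 240.1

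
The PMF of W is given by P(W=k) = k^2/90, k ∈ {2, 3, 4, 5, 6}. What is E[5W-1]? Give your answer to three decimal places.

23.444

E[5W-1] = Σ (5w-1)·P(W=w)
 = 9·2/45 + 14·1/10 + 19·8/45 + 24·5/18 + 29·2/5
 = 2/5 + 7/5 + 152/45 + 20/3 + 58/5
 = 211/9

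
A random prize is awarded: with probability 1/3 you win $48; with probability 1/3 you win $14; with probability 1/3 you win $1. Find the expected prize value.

21

E[payout] = 48·1/3 + 14·1/3 + 1·1/3
 = 16 + 14/3 + 1/3
 = 21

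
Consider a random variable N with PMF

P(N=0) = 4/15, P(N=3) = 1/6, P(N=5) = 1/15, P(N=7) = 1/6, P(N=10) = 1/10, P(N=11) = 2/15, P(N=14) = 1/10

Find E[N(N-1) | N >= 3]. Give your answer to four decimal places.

69.8182

P(N >= 3) = 1/6 + 1/15 + 1/6 + 1/10 + 2/15 + 1/10 = 11/15.
E[N(N-1) | N >= 3] = [6·1/6 + 20·1/15 + 42·1/6 + 90·1/10 + 110·2/15 + 182·1/10] / (11/15)
 = 256/5 / (11/15)
 = 768/11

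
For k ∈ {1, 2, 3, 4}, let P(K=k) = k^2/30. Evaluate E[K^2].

11.8

E[K^2] = Σ k^2·P(K=k)
 = 1·1/30 + 4·2/15 + 9·3/10 + 16·8/15
 = 1/30 + 8/15 + 27/10 + 128/15
 = 59/5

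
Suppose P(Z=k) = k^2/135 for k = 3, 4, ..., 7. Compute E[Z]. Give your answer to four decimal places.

5.7407

E[Z] = Σ z·P(Z=z)
 = 3·1/15 + 4·16/135 + 5·5/27 + 6·4/15 + 7·49/135
 = 1/5 + 64/135 + 25/27 + 8/5 + 343/135
 = 155/27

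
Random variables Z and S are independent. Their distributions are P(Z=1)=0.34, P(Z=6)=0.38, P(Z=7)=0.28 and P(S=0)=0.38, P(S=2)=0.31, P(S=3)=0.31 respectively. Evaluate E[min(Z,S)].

E[min(Z,S)] = Σ_z Σ_s min(z,s) · P(Z=z)P(S=s)
 = 0·0.1292 + 1·0.1054 + 1·0.1054 + 0·0.1444 + 2·0.1178 + 3·0.1178 + 0·0.1064 + 2·0.0868 + 3·0.0868
 = 0 + 0.1054 + 0.1054 + 0 + 0.2356 + 0.3534 + 0 + 0.1736 + 0.2604
 = 1.2338

1.2338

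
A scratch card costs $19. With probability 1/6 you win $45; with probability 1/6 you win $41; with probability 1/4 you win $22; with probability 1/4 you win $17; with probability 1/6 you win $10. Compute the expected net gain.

6.75

E[payout] = 45·1/6 + 41·1/6 + 22·1/4 + 17·1/4 + 10·1/6
 = 15/2 + 41/6 + 11/2 + 17/4 + 5/3
 = 103/4
Net = 103/4 - 19 = 27/4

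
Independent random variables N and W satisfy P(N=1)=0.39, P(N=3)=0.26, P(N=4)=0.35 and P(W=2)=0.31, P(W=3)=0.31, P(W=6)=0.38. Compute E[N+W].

6.4

E[N+W] = Σ_n Σ_w (n+w) · P(N=n)P(W=w)
 = 3·0.1209 + 4·0.1209 + 7·0.1482 + 5·0.0806 + 6·0.0806 + 9·0.0988 + 6·0.1085 + 7·0.1085 + 10·0.133
 = 0.3627 + 0.4836 + 1.0374 + 0.403 + 0.4836 + 0.8892 + 0.651 + 0.7595 + 1.33
 = 6.4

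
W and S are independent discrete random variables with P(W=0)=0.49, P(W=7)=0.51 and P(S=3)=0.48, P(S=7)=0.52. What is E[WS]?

E[WS] = Σ_w Σ_s ws · P(W=w)P(S=s)
 = 0·0.2352 + 0·0.2548 + 21·0.2448 + 49·0.2652
 = 0 + 0 + 5.1408 + 12.9948
 = 18.1356

18.1356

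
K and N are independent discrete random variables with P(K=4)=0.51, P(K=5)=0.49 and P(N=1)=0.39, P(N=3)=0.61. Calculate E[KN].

9.9678

E[KN] = Σ_k Σ_n kn · P(K=k)P(N=n)
 = 4·0.1989 + 12·0.3111 + 5·0.1911 + 15·0.2989
 = 0.7956 + 3.7332 + 0.9555 + 4.4835
 = 9.9678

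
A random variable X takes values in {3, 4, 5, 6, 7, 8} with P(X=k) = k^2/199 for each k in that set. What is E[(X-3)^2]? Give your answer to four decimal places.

14.1910

E[(X-3)^2] = Σ (x-3)^2·P(X=x)
 = 0·9/199 + 1·16/199 + 4·25/199 + 9·36/199 + 16·49/199 + 25·64/199
 = 0 + 16/199 + 100/199 + 324/199 + 784/199 + 1600/199
 = 2824/199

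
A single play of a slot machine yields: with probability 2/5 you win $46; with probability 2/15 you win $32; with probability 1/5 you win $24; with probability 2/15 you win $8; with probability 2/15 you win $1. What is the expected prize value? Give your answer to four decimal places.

28.6667

E[payout] = 46·2/5 + 32·2/15 + 24·1/5 + 8·2/15 + 1·2/15
 = 92/5 + 64/15 + 24/5 + 16/15 + 2/15
 = 86/3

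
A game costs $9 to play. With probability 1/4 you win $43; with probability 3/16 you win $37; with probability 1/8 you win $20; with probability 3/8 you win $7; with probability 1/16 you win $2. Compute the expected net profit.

E[payout] = 43·1/4 + 37·3/16 + 20·1/8 + 7·3/8 + 2·1/16
 = 43/4 + 111/16 + 5/2 + 21/8 + 1/8
 = 367/16
Net = 367/16 - 9 = 223/16

13.9375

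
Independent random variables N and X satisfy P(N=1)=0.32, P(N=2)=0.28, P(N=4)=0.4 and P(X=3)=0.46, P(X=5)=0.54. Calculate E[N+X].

E[N+X] = Σ_n Σ_x (n+x) · P(N=n)P(X=x)
 = 4·0.1472 + 6·0.1728 + 5·0.1288 + 7·0.1512 + 7·0.184 + 9·0.216
 = 0.5888 + 1.0368 + 0.644 + 1.0584 + 1.288 + 1.944
 = 6.56

6.56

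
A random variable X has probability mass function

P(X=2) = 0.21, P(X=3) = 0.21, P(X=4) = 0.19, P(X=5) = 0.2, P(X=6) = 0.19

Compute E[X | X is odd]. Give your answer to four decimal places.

3.9756

P(X is odd) = 0.21 + 0.2 = 0.41.
E[X | X is odd] = [3·0.21 + 5·0.2] / 0.41
 = 1.63 / 0.41
 = 163/41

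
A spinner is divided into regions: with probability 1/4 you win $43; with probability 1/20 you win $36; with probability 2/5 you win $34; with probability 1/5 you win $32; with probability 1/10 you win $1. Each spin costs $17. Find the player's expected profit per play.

E[payout] = 43·1/4 + 36·1/20 + 34·2/5 + 32·1/5 + 1·1/10
 = 43/4 + 9/5 + 68/5 + 32/5 + 1/10
 = 653/20
Net = 653/20 - 17 = 313/20

15.65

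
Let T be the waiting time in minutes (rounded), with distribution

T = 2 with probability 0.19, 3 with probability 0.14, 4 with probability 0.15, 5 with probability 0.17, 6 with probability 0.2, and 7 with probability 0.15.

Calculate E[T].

E[T] = Σ t·P(T=t)
 = 2·0.19 + 3·0.14 + 4·0.15 + 5·0.17 + 6·0.2 + 7·0.15
 = 0.38 + 0.42 + 0.6 + 0.85 + 1.2 + 1.05
 = 4.5

4.5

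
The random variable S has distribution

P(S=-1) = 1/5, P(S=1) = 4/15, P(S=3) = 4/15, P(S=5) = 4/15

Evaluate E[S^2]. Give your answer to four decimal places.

E[S^2] = Σ s^2·P(S=s)
 = 1·1/5 + 1·4/15 + 9·4/15 + 25·4/15
 = 1/5 + 4/15 + 12/5 + 20/3
 = 143/15

9.5333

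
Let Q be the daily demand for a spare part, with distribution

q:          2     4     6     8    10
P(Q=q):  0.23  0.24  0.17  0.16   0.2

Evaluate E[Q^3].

E[Q^3] = Σ q^3·P(Q=q)
 = 8·0.23 + 64·0.24 + 216·0.17 + 512·0.16 + 1000·0.2
 = 1.84 + 15.36 + 36.72 + 81.92 + 200
 = 335.84

335.84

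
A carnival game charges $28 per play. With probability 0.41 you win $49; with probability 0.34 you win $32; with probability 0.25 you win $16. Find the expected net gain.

6.97

E[payout] = 49·0.41 + 32·0.34 + 16·0.25
 = 20.09 + 10.88 + 4
 = 34.97
Net = 34.97 - 28 = 6.97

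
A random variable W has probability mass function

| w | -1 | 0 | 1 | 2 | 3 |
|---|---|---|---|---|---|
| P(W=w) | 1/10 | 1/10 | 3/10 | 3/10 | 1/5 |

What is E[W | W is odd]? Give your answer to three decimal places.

P(W is odd) = 1/10 + 3/10 + 1/5 = 3/5.
E[W | W is odd] = [(-1)·1/10 + 1·3/10 + 3·1/5] / (3/5)
 = 4/5 / (3/5)
 = 4/3

1.333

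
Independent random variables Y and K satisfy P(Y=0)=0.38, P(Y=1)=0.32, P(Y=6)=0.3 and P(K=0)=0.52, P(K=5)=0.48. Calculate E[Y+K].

4.52

E[Y+K] = Σ_y Σ_k (y+k) · P(Y=y)P(K=k)
 = 0·0.1976 + 5·0.1824 + 1·0.1664 + 6·0.1536 + 6·0.156 + 11·0.144
 = 0 + 0.912 + 0.1664 + 0.9216 + 0.936 + 1.584
 = 4.52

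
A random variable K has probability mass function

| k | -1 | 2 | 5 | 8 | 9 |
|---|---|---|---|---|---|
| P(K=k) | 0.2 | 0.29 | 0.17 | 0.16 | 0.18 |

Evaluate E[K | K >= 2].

P(K >= 2) = 0.29 + 0.17 + 0.16 + 0.18 = 0.8.
E[K | K >= 2] = [2·0.29 + 5·0.17 + 8·0.16 + 9·0.18] / 0.8
 = 4.33 / 0.8
 = 433/80

5.4125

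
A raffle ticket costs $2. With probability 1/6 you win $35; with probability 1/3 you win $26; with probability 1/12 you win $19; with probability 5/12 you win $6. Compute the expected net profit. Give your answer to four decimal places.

E[payout] = 35·1/6 + 26·1/3 + 19·1/12 + 6·5/12
 = 35/6 + 26/3 + 19/12 + 5/2
 = 223/12
Net = 223/12 - 2 = 199/12

16.5833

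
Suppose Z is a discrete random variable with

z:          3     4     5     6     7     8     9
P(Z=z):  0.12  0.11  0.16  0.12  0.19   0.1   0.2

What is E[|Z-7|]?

E[|Z-7|] = Σ |z-7|·P(Z=z)
 = 4·0.12 + 3·0.11 + 2·0.16 + 1·0.12 + 0·0.19 + 1·0.1 + 2·0.2
 = 0.48 + 0.33 + 0.32 + 0.12 + 0 + 0.1 + 0.4
 = 1.75

1.75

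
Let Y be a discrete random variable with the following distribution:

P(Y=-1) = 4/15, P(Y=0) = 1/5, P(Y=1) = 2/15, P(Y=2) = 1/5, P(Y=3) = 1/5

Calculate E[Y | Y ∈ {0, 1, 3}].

P(Y ∈ {0, 1, 3}) = 1/5 + 2/15 + 1/5 = 8/15.
E[Y | Y ∈ {0, 1, 3}] = [0·1/5 + 1·2/15 + 3·1/5] / (8/15)
 = 11/15 / (8/15)
 = 11/8

1.375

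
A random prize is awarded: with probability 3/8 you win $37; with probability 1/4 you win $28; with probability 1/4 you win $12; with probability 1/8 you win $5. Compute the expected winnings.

24.5

E[payout] = 37·3/8 + 28·1/4 + 12·1/4 + 5·1/8
 = 111/8 + 7 + 3 + 5/8
 = 49/2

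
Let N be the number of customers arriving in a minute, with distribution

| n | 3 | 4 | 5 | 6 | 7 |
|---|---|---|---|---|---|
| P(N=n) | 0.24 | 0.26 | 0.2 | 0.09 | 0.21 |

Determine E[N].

E[N] = Σ n·P(N=n)
 = 3·0.24 + 4·0.26 + 5·0.2 + 6·0.09 + 7·0.21
 = 0.72 + 1.04 + 1 + 0.54 + 1.47
 = 4.77

4.77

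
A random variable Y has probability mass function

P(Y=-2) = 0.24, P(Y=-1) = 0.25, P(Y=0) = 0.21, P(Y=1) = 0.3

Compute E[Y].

-0.43

E[Y] = Σ y·P(Y=y)
 = (-2)·0.24 + (-1)·0.25 + 0·0.21 + 1·0.3
 = (-0.48) + (-0.25) + 0 + 0.3
 = -0.43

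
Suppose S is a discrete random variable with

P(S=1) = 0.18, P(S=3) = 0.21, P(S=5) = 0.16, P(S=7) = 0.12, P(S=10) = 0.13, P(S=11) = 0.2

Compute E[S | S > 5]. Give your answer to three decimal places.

9.644

P(S > 5) = 0.12 + 0.13 + 0.2 = 0.45.
E[S | S > 5] = [7·0.12 + 10·0.13 + 11·0.2] / 0.45
 = 4.34 / 0.45
 = 434/45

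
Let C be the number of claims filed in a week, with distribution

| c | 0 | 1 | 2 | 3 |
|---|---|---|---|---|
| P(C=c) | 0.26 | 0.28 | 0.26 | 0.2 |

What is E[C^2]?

3.12

E[C^2] = Σ c^2·P(C=c)
 = 0·0.26 + 1·0.28 + 4·0.26 + 9·0.2
 = 0 + 0.28 + 1.04 + 1.8
 = 3.12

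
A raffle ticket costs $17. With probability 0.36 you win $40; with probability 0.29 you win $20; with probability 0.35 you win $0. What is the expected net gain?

E[payout] = 40·0.36 + 20·0.29 + 0·0.35
 = 14.4 + 5.8 + 0
 = 20.2
Net = 20.2 - 17 = 3.2

3.2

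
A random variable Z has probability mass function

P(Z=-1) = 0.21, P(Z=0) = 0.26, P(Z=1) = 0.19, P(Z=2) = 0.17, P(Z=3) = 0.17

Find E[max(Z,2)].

E[max(Z,2)] = Σ max(z,2)·P(Z=z)
 = 2·0.21 + 2·0.26 + 2·0.19 + 2·0.17 + 3·0.17
 = 0.42 + 0.52 + 0.38 + 0.34 + 0.51
 = 2.17

2.17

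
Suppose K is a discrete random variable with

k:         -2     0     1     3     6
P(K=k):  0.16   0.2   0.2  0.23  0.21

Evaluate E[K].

E[K] = Σ k·P(K=k)
 = (-2)·0.16 + 0·0.2 + 1·0.2 + 3·0.23 + 6·0.21
 = (-0.32) + 0 + 0.2 + 0.69 + 1.26
 = 1.83

1.83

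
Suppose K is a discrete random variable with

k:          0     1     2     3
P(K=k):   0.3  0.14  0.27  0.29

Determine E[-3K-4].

-8.65

E[-3K-4] = Σ (-3k-4)·P(K=k)
 = (-4)·0.3 + (-7)·0.14 + (-10)·0.27 + (-13)·0.29
 = (-1.2) + (-0.98) + (-2.7) + (-3.77)
 = -8.65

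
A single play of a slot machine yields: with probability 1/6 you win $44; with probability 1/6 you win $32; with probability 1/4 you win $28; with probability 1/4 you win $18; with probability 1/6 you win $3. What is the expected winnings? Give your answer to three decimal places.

24.667

E[payout] = 44·1/6 + 32·1/6 + 28·1/4 + 18·1/4 + 3·1/6
 = 22/3 + 16/3 + 7 + 9/2 + 1/2
 = 74/3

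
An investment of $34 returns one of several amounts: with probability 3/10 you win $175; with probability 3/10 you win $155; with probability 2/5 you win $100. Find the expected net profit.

105

E[payout] = 175·3/10 + 155·3/10 + 100·2/5
 = 105/2 + 93/2 + 40
 = 139
Net = 139 - 34 = 105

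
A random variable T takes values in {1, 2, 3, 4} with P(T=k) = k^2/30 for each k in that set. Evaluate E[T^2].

E[T^2] = Σ t^2·P(T=t)
 = 1·1/30 + 4·2/15 + 9·3/10 + 16·8/15
 = 1/30 + 8/15 + 27/10 + 128/15
 = 59/5

11.8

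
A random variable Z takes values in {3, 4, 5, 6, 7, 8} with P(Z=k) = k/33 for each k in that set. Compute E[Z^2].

E[Z^2] = Σ z^2·P(Z=z)
 = 9·1/11 + 16·4/33 + 25·5/33 + 36·2/11 + 49·7/33 + 64·8/33
 = 9/11 + 64/33 + 125/33 + 72/11 + 343/33 + 512/33
 = 39

39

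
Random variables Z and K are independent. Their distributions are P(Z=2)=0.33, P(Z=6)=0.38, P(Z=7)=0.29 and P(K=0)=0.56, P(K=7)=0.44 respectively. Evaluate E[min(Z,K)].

2.1868

E[min(Z,K)] = Σ_z Σ_k min(z,k) · P(Z=z)P(K=k)
 = 0·0.1848 + 2·0.1452 + 0·0.2128 + 6·0.1672 + 0·0.1624 + 7·0.1276
 = 0 + 0.2904 + 0 + 1.0032 + 0 + 0.8932
 = 2.1868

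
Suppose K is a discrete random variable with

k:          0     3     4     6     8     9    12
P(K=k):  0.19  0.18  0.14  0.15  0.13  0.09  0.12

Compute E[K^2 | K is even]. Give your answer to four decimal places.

45.5342

P(K is even) = 0.19 + 0.14 + 0.15 + 0.13 + 0.12 = 0.73.
E[K^2 | K is even] = [0·0.19 + 16·0.14 + 36·0.15 + 64·0.13 + 144·0.12] / 0.73
 = 33.24 / 0.73
 = 3324/73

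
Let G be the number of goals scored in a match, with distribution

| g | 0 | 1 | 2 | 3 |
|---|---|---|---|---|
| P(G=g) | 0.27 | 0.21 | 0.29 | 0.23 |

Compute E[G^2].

E[G^2] = Σ g^2·P(G=g)
 = 0·0.27 + 1·0.21 + 4·0.29 + 9·0.23
 = 0 + 0.21 + 1.16 + 2.07
 = 3.44

3.44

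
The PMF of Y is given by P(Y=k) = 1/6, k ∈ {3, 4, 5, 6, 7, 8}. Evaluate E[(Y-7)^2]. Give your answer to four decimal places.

E[(Y-7)^2] = Σ (y-7)^2·P(Y=y)
 = 16·1/6 + 9·1/6 + 4·1/6 + 1·1/6 + 0·1/6 + 1·1/6
 = 8/3 + 3/2 + 2/3 + 1/6 + 0 + 1/6
 = 31/6

5.1667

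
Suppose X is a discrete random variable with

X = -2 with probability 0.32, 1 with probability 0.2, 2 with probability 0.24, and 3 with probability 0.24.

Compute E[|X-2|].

1.72

E[|X-2|] = Σ |x-2|·P(X=x)
 = 4·0.32 + 1·0.2 + 0·0.24 + 1·0.24
 = 1.28 + 0.2 + 0 + 0.24
 = 1.72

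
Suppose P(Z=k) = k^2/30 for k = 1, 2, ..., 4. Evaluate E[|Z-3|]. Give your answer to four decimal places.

E[|Z-3|] = Σ |z-3|·P(Z=z)
 = 2·1/30 + 1·2/15 + 0·3/10 + 1·8/15
 = 1/15 + 2/15 + 0 + 8/15
 = 11/15

0.7333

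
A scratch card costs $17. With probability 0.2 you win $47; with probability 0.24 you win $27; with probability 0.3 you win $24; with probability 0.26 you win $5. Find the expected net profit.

7.38

E[payout] = 47·0.2 + 27·0.24 + 24·0.3 + 5·0.26
 = 9.4 + 6.48 + 7.2 + 1.3
 = 24.38
Net = 24.38 - 17 = 7.38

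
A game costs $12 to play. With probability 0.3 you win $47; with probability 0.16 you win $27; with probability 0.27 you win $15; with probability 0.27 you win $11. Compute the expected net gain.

13.44

E[payout] = 47·0.3 + 27·0.16 + 15·0.27 + 11·0.27
 = 14.1 + 4.32 + 4.05 + 2.97
 = 25.44
Net = 25.44 - 12 = 13.44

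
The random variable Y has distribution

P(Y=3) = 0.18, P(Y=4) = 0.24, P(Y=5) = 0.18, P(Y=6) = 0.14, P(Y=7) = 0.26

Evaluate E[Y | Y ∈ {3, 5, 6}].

4.56

P(Y ∈ {3, 5, 6}) = 0.18 + 0.18 + 0.14 = 0.5.
E[Y | Y ∈ {3, 5, 6}] = [3·0.18 + 5·0.18 + 6·0.14] / 0.5
 = 2.28 / 0.5
 = 114/25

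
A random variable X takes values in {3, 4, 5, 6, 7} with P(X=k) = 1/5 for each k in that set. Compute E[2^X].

E[2^X] = Σ 2^x·P(X=x)
 = 8·1/5 + 16·1/5 + 32·1/5 + 64·1/5 + 128·1/5
 = 8/5 + 16/5 + 32/5 + 64/5 + 128/5
 = 248/5

49.6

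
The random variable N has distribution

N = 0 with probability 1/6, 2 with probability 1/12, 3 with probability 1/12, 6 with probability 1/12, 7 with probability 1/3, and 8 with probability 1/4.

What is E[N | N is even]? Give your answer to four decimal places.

4.5714

P(N is even) = 1/6 + 1/12 + 1/12 + 1/4 = 7/12.
E[N | N is even] = [0·1/6 + 2·1/12 + 6·1/12 + 8·1/4] / (7/12)
 = 8/3 / (7/12)
 = 32/7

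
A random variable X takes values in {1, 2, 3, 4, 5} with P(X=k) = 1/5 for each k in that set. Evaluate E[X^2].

11

E[X^2] = Σ x^2·P(X=x)
 = 1·1/5 + 4·1/5 + 9·1/5 + 16·1/5 + 25·1/5
 = 1/5 + 4/5 + 9/5 + 16/5 + 5
 = 11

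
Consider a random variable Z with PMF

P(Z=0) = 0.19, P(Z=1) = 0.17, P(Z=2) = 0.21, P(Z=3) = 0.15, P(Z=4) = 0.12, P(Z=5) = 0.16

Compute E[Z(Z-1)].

5.96

E[Z(Z-1)] = Σ z(z-1)·P(Z=z)
 = 0·0.19 + 0·0.17 + 2·0.21 + 6·0.15 + 12·0.12 + 20·0.16
 = 0 + 0 + 0.42 + 0.9 + 1.44 + 3.2
 = 5.96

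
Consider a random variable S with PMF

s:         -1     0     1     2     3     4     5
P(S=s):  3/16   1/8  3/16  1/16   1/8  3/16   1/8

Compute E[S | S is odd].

1.6

P(S is odd) = 3/16 + 3/16 + 1/8 + 1/8 = 5/8.
E[S | S is odd] = [(-1)·3/16 + 1·3/16 + 3·1/8 + 5·1/8] / (5/8)
 = 1 / (5/8)
 = 8/5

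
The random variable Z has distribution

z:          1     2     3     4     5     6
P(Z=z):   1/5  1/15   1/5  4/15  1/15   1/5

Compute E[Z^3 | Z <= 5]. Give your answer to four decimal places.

P(Z <= 5) = 1/5 + 1/15 + 1/5 + 4/15 + 1/15 = 4/5.
E[Z^3 | Z <= 5] = [1·1/5 + 8·1/15 + 27·1/5 + 64·4/15 + 125·1/15] / (4/5)
 = 473/15 / (4/5)
 = 473/12

39.4167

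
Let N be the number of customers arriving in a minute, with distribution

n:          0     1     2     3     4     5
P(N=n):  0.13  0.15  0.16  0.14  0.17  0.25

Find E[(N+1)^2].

E[(N+1)^2] = Σ (n+1)^2·P(N=n)
 = 1·0.13 + 4·0.15 + 9·0.16 + 16·0.14 + 25·0.17 + 36·0.25
 = 0.13 + 0.6 + 1.44 + 2.24 + 4.25 + 9
 = 17.66

17.66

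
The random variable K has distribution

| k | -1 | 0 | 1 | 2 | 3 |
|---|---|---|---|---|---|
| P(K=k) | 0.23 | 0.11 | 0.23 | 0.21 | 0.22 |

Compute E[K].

1.08

E[K] = Σ k·P(K=k)
 = (-1)·0.23 + 0·0.11 + 1·0.23 + 2·0.21 + 3·0.22
 = (-0.23) + 0 + 0.23 + 0.42 + 0.66
 = 1.08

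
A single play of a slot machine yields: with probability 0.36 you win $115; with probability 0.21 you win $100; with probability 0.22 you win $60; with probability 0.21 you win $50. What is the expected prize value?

86.1

E[payout] = 115·0.36 + 100·0.21 + 60·0.22 + 50·0.21
 = 41.4 + 21 + 13.2 + 10.5
 = 86.1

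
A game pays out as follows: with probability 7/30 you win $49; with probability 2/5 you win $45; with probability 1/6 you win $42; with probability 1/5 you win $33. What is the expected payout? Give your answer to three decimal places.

43.033

E[payout] = 49·7/30 + 45·2/5 + 42·1/6 + 33·1/5
 = 343/30 + 18 + 7 + 33/5
 = 1291/30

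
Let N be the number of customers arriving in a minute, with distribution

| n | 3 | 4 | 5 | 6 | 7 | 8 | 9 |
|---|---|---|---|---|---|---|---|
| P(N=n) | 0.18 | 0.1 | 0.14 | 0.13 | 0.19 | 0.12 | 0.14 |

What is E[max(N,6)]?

E[max(N,6)] = Σ max(n,6)·P(N=n)
 = 6·0.18 + 6·0.1 + 6·0.14 + 6·0.13 + 7·0.19 + 8·0.12 + 9·0.14
 = 1.08 + 0.6 + 0.84 + 0.78 + 1.33 + 0.96 + 1.26
 = 6.85

6.85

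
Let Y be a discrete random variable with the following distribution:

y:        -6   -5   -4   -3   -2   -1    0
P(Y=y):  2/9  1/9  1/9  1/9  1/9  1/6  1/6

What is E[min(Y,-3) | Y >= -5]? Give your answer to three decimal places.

P(Y >= -5) = 1/9 + 1/9 + 1/9 + 1/9 + 1/6 + 1/6 = 7/9.
E[min(Y,-3) | Y >= -5] = [(-5)·1/9 + (-4)·1/9 + (-3)·1/9 + (-3)·1/9 + (-3)·1/6 + (-3)·1/6] / (7/9)
 = -8/3 / (7/9)
 = -24/7

-3.429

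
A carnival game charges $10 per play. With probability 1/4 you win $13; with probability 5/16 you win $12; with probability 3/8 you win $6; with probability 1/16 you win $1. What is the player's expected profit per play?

E[payout] = 13·1/4 + 12·5/16 + 6·3/8 + 1·1/16
 = 13/4 + 15/4 + 9/4 + 1/16
 = 149/16
Net = 149/16 - 10 = -11/16

-0.6875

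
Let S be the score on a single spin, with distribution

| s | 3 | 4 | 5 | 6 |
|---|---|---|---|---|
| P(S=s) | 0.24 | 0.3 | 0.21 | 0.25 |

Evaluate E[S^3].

E[S^3] = Σ s^3·P(S=s)
 = 27·0.24 + 64·0.3 + 125·0.21 + 216·0.25
 = 6.48 + 19.2 + 26.25 + 54
 = 105.93

105.93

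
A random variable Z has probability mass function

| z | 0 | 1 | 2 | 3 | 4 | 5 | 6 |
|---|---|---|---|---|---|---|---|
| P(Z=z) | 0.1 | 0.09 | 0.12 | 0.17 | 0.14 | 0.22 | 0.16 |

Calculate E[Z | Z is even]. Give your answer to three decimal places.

3.385

P(Z is even) = 0.1 + 0.12 + 0.14 + 0.16 = 0.52.
E[Z | Z is even] = [0·0.1 + 2·0.12 + 4·0.14 + 6·0.16] / 0.52
 = 1.76 / 0.52
 = 44/13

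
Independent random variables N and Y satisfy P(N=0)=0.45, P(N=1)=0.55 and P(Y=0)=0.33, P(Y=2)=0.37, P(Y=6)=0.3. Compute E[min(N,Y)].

0.3685

E[min(N,Y)] = Σ_n Σ_y min(n,y) · P(N=n)P(Y=y)
 = 0·0.1485 + 0·0.1665 + 0·0.135 + 0·0.1815 + 1·0.2035 + 1·0.165
 = 0 + 0 + 0 + 0 + 0.2035 + 0.165
 = 0.3685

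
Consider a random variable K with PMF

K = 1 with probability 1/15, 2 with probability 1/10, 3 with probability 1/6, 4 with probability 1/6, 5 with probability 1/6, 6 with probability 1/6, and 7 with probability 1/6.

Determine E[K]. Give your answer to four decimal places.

4.4333

E[K] = Σ k·P(K=k)
 = 1·1/15 + 2·1/10 + 3·1/6 + 4·1/6 + 5·1/6 + 6·1/6 + 7·1/6
 = 1/15 + 1/5 + 1/2 + 2/3 + 5/6 + 1 + 7/6
 = 133/30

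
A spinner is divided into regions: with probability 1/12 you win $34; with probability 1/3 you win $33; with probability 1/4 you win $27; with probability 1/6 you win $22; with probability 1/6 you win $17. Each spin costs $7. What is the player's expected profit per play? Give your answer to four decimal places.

20.0833

E[payout] = 34·1/12 + 33·1/3 + 27·1/4 + 22·1/6 + 17·1/6
 = 17/6 + 11 + 27/4 + 11/3 + 17/6
 = 325/12
Net = 325/12 - 7 = 241/12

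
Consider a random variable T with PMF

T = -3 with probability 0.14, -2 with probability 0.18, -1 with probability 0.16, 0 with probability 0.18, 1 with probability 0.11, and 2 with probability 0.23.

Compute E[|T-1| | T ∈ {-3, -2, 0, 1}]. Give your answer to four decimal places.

2.0984

P(T ∈ {-3, -2, 0, 1}) = 0.14 + 0.18 + 0.18 + 0.11 = 0.61.
E[|T-1| | T ∈ {-3, -2, 0, 1}] = [4·0.14 + 3·0.18 + 1·0.18 + 0·0.11] / 0.61
 = 1.28 / 0.61
 = 128/61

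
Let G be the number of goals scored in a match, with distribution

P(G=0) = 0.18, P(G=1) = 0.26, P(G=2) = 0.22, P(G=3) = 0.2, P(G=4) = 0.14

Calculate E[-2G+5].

1.28

E[-2G+5] = Σ (-2g+5)·P(G=g)
 = 5·0.18 + 3·0.26 + 1·0.22 + (-1)·0.2 + (-3)·0.14
 = 0.9 + 0.78 + 0.22 + (-0.2) + (-0.42)
 = 1.28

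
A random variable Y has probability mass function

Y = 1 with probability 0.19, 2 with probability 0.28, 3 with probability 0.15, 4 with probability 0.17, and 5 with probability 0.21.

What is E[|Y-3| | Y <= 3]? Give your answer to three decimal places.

1.065

P(Y <= 3) = 0.19 + 0.28 + 0.15 = 0.62.
E[|Y-3| | Y <= 3] = [2·0.19 + 1·0.28 + 0·0.15] / 0.62
 = 0.66 / 0.62
 = 33/31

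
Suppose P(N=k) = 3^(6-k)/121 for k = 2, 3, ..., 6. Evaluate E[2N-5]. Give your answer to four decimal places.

E[2N-5] = Σ (2n-5)·P(N=n)
 = (-1)·81/121 + 1·27/121 + 3·9/121 + 5·3/121 + 7·1/121
 = (-81/121) + 27/121 + 27/121 + 15/121 + 7/121
 = -5/121

-0.0413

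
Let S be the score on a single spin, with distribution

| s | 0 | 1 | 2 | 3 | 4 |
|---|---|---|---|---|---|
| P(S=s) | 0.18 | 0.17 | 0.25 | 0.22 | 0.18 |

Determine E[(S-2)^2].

E[(S-2)^2] = Σ (s-2)^2·P(S=s)
 = 4·0.18 + 1·0.17 + 0·0.25 + 1·0.22 + 4·0.18
 = 0.72 + 0.17 + 0 + 0.22 + 0.72
 = 1.83

1.83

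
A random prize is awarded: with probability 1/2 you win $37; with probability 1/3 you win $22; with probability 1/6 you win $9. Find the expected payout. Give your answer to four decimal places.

27.3333

E[payout] = 37·1/2 + 22·1/3 + 9·1/6
 = 37/2 + 22/3 + 3/2
 = 82/3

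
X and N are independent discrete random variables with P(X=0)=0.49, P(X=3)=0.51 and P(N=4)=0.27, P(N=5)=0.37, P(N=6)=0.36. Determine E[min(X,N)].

1.53

E[min(X,N)] = Σ_x Σ_n min(x,n) · P(X=x)P(N=n)
 = 0·0.1323 + 0·0.1813 + 0·0.1764 + 3·0.1377 + 3·0.1887 + 3·0.1836
 = 0 + 0 + 0 + 0.4131 + 0.5661 + 0.5508
 = 1.53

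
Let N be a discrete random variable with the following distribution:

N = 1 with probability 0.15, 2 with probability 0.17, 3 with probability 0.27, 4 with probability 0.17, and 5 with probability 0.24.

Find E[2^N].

E[2^N] = Σ 2^n·P(N=n)
 = 2·0.15 + 4·0.17 + 8·0.27 + 16·0.17 + 32·0.24
 = 0.3 + 0.68 + 2.16 + 2.72 + 7.68
 = 13.54

13.54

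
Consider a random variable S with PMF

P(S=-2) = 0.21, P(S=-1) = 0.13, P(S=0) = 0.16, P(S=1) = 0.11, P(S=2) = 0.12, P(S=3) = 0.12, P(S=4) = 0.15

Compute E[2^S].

4.3375

E[2^S] = Σ 2^s·P(S=s)
 = 0.25·0.21 + 0.5·0.13 + 1·0.16 + 2·0.11 + 4·0.12 + 8·0.12 + 16·0.15
 = 0.0525 + 0.065 + 0.16 + 0.22 + 0.48 + 0.96 + 2.4
 = 4.3375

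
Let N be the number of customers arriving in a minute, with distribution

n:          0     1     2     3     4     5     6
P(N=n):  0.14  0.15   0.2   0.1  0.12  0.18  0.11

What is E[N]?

E[N] = Σ n·P(N=n)
 = 0·0.14 + 1·0.15 + 2·0.2 + 3·0.1 + 4·0.12 + 5·0.18 + 6·0.11
 = 0 + 0.15 + 0.4 + 0.3 + 0.48 + 0.9 + 0.66
 = 2.89

2.89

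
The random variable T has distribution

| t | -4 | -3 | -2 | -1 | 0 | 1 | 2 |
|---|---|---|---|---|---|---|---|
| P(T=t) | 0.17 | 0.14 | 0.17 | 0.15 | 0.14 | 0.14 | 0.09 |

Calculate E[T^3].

-15.31

E[T^3] = Σ t^3·P(T=t)
 = (-64)·0.17 + (-27)·0.14 + (-8)·0.17 + (-1)·0.15 + 0·0.14 + 1·0.14 + 8·0.09
 = (-10.88) + (-3.78) + (-1.36) + (-0.15) + 0 + 0.14 + 0.72
 = -15.31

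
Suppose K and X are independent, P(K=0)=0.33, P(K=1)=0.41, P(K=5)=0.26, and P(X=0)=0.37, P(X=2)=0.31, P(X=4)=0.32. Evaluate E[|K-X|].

2.1054

E[|K-X|] = Σ_k Σ_x |k-x| · P(K=k)P(X=x)
 = 0·0.1221 + 2·0.1023 + 4·0.1056 + 1·0.1517 + 1·0.1271 + 3·0.1312 + 5·0.0962 + 3·0.0806 + 1·0.0832
 = 0 + 0.2046 + 0.4224 + 0.1517 + 0.1271 + 0.3936 + 0.481 + 0.2418 + 0.0832
 = 2.1054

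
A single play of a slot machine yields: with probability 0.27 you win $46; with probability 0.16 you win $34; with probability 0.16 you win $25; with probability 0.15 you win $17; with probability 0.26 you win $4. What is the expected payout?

E[payout] = 46·0.27 + 34·0.16 + 25·0.16 + 17·0.15 + 4·0.26
 = 12.42 + 5.44 + 4 + 2.55 + 1.04
 = 25.45

25.45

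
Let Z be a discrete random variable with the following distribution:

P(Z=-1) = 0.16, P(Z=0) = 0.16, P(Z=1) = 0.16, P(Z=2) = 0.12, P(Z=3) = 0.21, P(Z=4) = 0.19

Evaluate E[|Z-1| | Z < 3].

P(Z < 3) = 0.16 + 0.16 + 0.16 + 0.12 = 0.6.
E[|Z-1| | Z < 3] = [2·0.16 + 1·0.16 + 0·0.16 + 1·0.12] / 0.6
 = 0.6 / 0.6
 = 1

1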